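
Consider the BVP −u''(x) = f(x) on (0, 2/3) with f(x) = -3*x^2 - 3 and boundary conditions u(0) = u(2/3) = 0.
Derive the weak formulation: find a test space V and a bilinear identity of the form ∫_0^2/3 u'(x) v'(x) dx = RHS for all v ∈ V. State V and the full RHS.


V = H^1_0(0, 2/3) (so v(0) = v(2/3) = 0); weak form: ∫_0^2/3 u'v' dx = ∫_0^2/3 (-3*x^2 - 3) v dx for all v ∈ V.

Multiply both sides by a test function v and integrate from 0 to 2/3:
  ∫_0^2/3 −u''(x) v(x) dx = ∫_0^2/3 f(x) v(x) dx.
Integrate the LHS by parts once:
  ∫_0^2/3 −u'' v dx = −[u'(x) v(x)]_0^2/3 + ∫_0^2/3 u'(x) v'(x) dx.
Thus ∫_0^2/3 u'(x) v'(x) dx = ∫_0^2/3 f(x) v(x) dx + [u'(x) v(x)]_0^2/3.
Choose V so that boundary terms are either known or forced to vanish.
u is Dirichlet: u(0) = u(2/3) = 0. Let V = H^1_0(0, 2/3); then v(0) = v(2/3) = 0, and [u' v]_0^2/3 = 0.
Weak formulation: find u (satisfying any essential BC) such that ∫_0^2/3 u'(x) v'(x) dx = ∫_0^2/3 f v dx for all v ∈ V.
Substituting f(x) = -3*x^2 - 3, the right-hand side is ∫_0^2/3 (-3*x^2 - 3) v dx.


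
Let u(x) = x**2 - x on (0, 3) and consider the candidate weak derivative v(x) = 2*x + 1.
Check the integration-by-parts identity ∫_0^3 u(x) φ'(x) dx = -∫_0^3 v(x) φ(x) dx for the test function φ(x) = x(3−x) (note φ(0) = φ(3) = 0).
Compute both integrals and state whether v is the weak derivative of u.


LHS = -9, RHS = -18. No, v is not the weak derivative of u.

u(x) = x**2 - x, classical derivative u'(x) = 2*x - 1.
φ(x) = x(3−x), so φ'(x) = 3 - 2*x.
Note φ(0) = φ(3) = 0, so the boundary term u·φ vanishes.
LHS = ∫_0^3 u(x) φ'(x) dx = ∫_0^3 (-2*x^3 + 5*x^2 - 3*x) dx. Term by term:
  ∫_0^3 -2*x^3 dx = -81/2;  ∫_0^3 5*x^2 dx = 45;  ∫_0^3 -3*x dx = -27/2.
Sum: -81/2 + 45 − 27/2 = -9.
So LHS = -9.
∫_0^3 v(x) φ(x) dx = ∫_0^3 (-2*x^3 + 5*x^2 + 3*x) dx. Term by term:
  ∫_0^3 -2*x^3 dx = -81/2;  ∫_0^3 5*x^2 dx = 45;  ∫_0^3 3*x dx = 27/2.
Sum: -81/2 + 45 + 27/2 = 18.
So RHS = -∫_0^3 v(x) φ(x) dx = -18.
LHS − RHS = 9 ≠ 0, so the identity fails.
(For a valid weak derivative the identity must hold for EVERY test function, in particular this one. The failure shows v is NOT the weak derivative of u.)
Correct weak derivative would be u'(x) = 2*x - 1.


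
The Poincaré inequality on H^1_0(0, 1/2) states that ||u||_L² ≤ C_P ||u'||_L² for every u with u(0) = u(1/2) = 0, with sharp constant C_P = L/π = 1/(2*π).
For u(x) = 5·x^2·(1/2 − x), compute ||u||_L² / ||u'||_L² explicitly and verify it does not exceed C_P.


||u||_L² / ||u'||_L² = sqrt(14)/28 < C_P = 1/(2*π).

u(x) = 5·x^2·(1/2 − x), so u'(x) = 5*x*(1 - 3*x).
u(x) = 5·x^2·(1/2 − x) vanishes at x = 0 and x = 1/2, so u ∈ H^1_0(0, 1/2). Differentiate via the product rule and integrate the resulting polynomials term by term.
  ∫_0^1/2 u² dx = ∫_0^1/2 (25*x^6 - 25*x^5 + 25*x^4/4) dx. Term by term:
    ∫_0^1/2 25*x^6 dx = 25/896;  ∫_0^1/2 -25*x^5 dx = -25/384;  ∫_0^1/2 25*x^4/4 dx = 5/128.
  Sum: 25/896 − 25/384 + 5/128 = 5/2688.
  ∫_0^1/2 (u')² dx = ∫_0^1/2 (225*x^4 - 150*x^3 + 25*x^2) dx. Term by term:
    ∫_0^1/2 225*x^4 dx = 45/32;  ∫_0^1/2 -150*x^3 dx = -75/32;  ∫_0^1/2 25*x^2 dx = 25/24.
  Sum: 45/32 − 75/32 + 25/24 = 5/48.
∫_0^1/2 u² dx = 5/2688, so ||u||_L² = sqrt(210)/336.
∫_0^1/2 (u')² dx = 5/48, so ||u'||_L² = sqrt(15)/12.
Ratio ||u||_L² / ||u'||_L² = sqrt(14)/28.
Sharp Poincaré constant on H^1_0(0, 1/2) is C_P = L/π = 1/(2*π), achieved by sin(2*π·x).
A polynomial bump cannot attain the sharp Poincaré constant (only the first sine eigenfunction does), so the ratio is strictly less than C_P, consistent with ||u||_L² ≤ C_P ||u'||_L².


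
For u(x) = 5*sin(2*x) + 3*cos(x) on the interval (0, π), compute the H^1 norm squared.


||u||_{H^1(0,π)}^2 = 80 + 143*π/2

u'(x) = -3*sin(x) + 10*cos(2*x).
Expand u² and (u')² and integrate term by term on (0, π), using: for integers n ≥ 1, ∫_0^π sin²(nx) dx = ∫_0^π cos²(nx) dx = π/2; for n ≠ n', ∫_0^π sin(nx)sin(n'x) dx = ∫_0^π cos(nx)cos(n'x) dx = 0; and by product-to-sum, ∫_0^π sin(nx)cos(n'x) dx = ½∫_0^π [sin((n+n')x) + sin((n−n')x)] dx, which is 0 when n+n' is even and 2n/(n²−n'²) when n+n' is odd (it need not vanish on (0, π)).
  u² squared terms: (3)²·∫cos(x)² dx = 9·π/2 = 9*π/2;  (5)²·∫sin(2x)² dx = 25·π/2 = 25*π/2.
  u² cross terms: 2·(3)·(5)·∫cos(x)·sin(2x) dx = 30·(4/3) = 40.
  So ∫_0^π u² dx = 9*π/2 + 25*π/2 + 40 = 40 + 17*π.
  (u')² squared terms: (-3)²·∫sin(x)² dx = 9·π/2 = 9*π/2;  (10)²·∫cos(2x)² dx = 100·π/2 = 50*π.
  (u')² cross terms: 2·(-3)·(10)·∫sin(x)·cos(2x) dx = -60·(-2/3) = 40.
  So ∫_0^π (u')² dx = 9*π/2 + 50*π + 40 = 40 + 109*π/2.
||u||_{H^1}^2 = (40 + 17*π) + (40 + 109*π/2) = 80 + 143*π/2.


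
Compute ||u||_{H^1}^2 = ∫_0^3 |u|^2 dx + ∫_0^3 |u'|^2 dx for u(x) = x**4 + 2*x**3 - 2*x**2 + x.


||u||_{H^1}^2 = 1084269/70

The H^1 norm (squared) on an interval (0, L) is
  ||u||_{H^1}^2 = ∫_0^L u(x)^2 dx + ∫_0^L u'(x)^2 dx.
Compute u'(x) = 4*x**3 + 6*x**2 - 4*x + 1.
Then u(x)^2 = x**8 + 4*x**7 - 6*x**5 + 8*x**4 - 4*x**3 + x**2 and u'(x)^2 = 16*x**6 + 48*x**5 + 4*x**4 - 40*x**3 + 28*x**2 - 8*x + 1.
Integrate each monomial from 0 to 3 using ∫_0^3 c·x^n dx = c·3^(n+1)/(n+1):
  ∫_0^3 u(x)^2 dx = ∫_0^3 (x^8 + 4*x^7 - 6*x^5 + 8*x^4 - 4*x^3 + x^2) dx. Term by term:
    ∫_0^3 x^8 dx = 2187;  ∫_0^3 4*x^7 dx = 6561/2;  ∫_0^3 -6*x^5 dx = -729;
    ∫_0^3 8*x^4 dx = 1944/5;  ∫_0^3 -4*x^3 dx = -81;  ∫_0^3 x^2 dx = 9.
  Sum: 2187 + 6561/2 − 729 + 1944/5 − 81 + 9 = 50553/10.
  ∫_0^3 u'(x)^2 dx = ∫_0^3 (16*x^6 + 48*x^5 + 4*x^4 - 40*x^3 + 28*x^2 - 8*x + 1) dx. Term by term:
    ∫_0^3 16*x^6 dx = 34992/7;  ∫_0^3 48*x^5 dx = 5832;  ∫_0^3 4*x^4 dx = 972/5;
    ∫_0^3 -40*x^3 dx = -810;  ∫_0^3 28*x^2 dx = 252;  ∫_0^3 -8*x dx = -36;
    ∫_0^3 1 dx = 3.
  Sum: 34992/7 + 5832 + 972/5 − 810 + 252 − 36 + 3 = 365199/35.
Adding: ||u||_{H^1}^2 = 50553/10 + 365199/35 = 1084269/70.


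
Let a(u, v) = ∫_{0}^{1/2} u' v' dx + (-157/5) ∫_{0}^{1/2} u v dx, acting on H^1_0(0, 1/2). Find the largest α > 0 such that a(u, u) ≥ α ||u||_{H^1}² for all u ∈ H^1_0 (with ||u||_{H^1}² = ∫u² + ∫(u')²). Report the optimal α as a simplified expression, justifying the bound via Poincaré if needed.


α = (-157 + 20*π^2)/(5*(1 + 4*π^2))

Coercivity of a(·,·) on H^1_0(0, 1/2) means a(u, u) ≥ α ||u||_{H^1}² for every u ∈ H^1_0.
The interval has length L = 1/2, and Poincaré/coercivity depend only on L. Here a(u, u) = ∫(u')² + (-157/5)·∫u².
Here c = -157/5 < 0 with |c| < (π/L)² = 4*π^2, so coercivity still holds. The condition a(u,u) ≥ α||u||_{H^1}² reads (1−α)∫(u')² ≥ (α−c)∫u². Any admissible α is ≤ 1 (rapidly oscillating u have ∫u²/∫(u')² → 0), and α = 1 would force 0 ≥ (1−c)∫u², impossible since c < 1; so 1−α > 0. By the sharp Poincaré inequality on H^1_0 of an interval of length L, ∫(u')² ≥ (π/L)²∫u² with equality for the first sine mode sin(π(x−x₀)/L) (x₀ the left endpoint), so the inequality holds for all u iff (1−α)(π/L)² ≥ α − c, i.e. α ≤ ((π/L)² + c)/((π/L)² + 1) = (1 + c(L/π)²)/(1 + (L/π)²). (Direct route, valid since c ≤ 0: Poincaré gives c∫u² ≥ c(L/π)²∫(u')², so a(u,u) ≥ (1 + c(L/π)²)∫(u')², while ||u||_{H^1}² ≤ (1 + (L/π)²)∫(u')²; dividing yields the same α.) With (π/L)² = 4*π^2 and c = -157/5, the largest admissible constant is α = ((π/L)² + c)/((π/L)² + 1).
Simplifying, α = (-157 + 20*π^2)/(5*(1 + 4*π^2)).


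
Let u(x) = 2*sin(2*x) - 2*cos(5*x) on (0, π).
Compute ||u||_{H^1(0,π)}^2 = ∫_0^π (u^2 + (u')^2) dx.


||u||_{H^1(0,π)}^2 = 832/21 + 62*π

u'(x) = 10*sin(5*x) + 4*cos(2*x).
Expand u² and (u')² and integrate term by term on (0, π), using: for integers n ≥ 1, ∫_0^π sin²(nx) dx = ∫_0^π cos²(nx) dx = π/2; for n ≠ n', ∫_0^π sin(nx)sin(n'x) dx = ∫_0^π cos(nx)cos(n'x) dx = 0; and by product-to-sum, ∫_0^π sin(nx)cos(n'x) dx = ½∫_0^π [sin((n+n')x) + sin((n−n')x)] dx, which is 0 when n+n' is even and 2n/(n²−n'²) when n+n' is odd (it need not vanish on (0, π)).
  u² squared terms: (-2)²·∫cos(5x)² dx = 4·π/2 = 2*π;  (2)²·∫sin(2x)² dx = 4·π/2 = 2*π.
  u² cross terms: 2·(-2)·(2)·∫cos(5x)·sin(2x) dx = -8·(-4/21) = 32/21.
  So ∫_0^π u² dx = 2*π + 2*π + 32/21 = 32/21 + 4*π.
  (u')² squared terms: (4)²·∫cos(2x)² dx = 16·π/2 = 8*π;  (10)²·∫sin(5x)² dx = 100·π/2 = 50*π.
  (u')² cross terms: 2·(4)·(10)·∫cos(2x)·sin(5x) dx = 80·(10/21) = 800/21.
  So ∫_0^π (u')² dx = 8*π + 50*π + 800/21 = 800/21 + 58*π.
||u||_{H^1}^2 = (32/21 + 4*π) + (800/21 + 58*π) = 832/21 + 62*π.


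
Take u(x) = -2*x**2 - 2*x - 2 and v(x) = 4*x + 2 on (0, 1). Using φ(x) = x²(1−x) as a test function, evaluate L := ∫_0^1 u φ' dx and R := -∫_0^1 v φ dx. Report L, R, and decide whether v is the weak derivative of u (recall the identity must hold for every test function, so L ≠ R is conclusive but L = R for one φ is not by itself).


LHS = 11/30, RHS = -11/30. No, v is not the weak derivative of u.

u(x) = -2*x**2 - 2*x - 2, classical derivative u'(x) = -4*x - 2.
φ(x) = x²(1−x), so φ'(x) = x*(2 - 3*x).
Note φ(0) = φ(1) = 0, so the boundary term u·φ vanishes.
LHS = ∫_0^1 u(x) φ'(x) dx = ∫_0^1 (6*x^4 + 2*x^3 + 2*x^2 - 4*x) dx. Term by term:
  ∫_0^1 6*x^4 dx = 6/5;  ∫_0^1 2*x^3 dx = 1/2;  ∫_0^1 2*x^2 dx = 2/3;
  ∫_0^1 -4*x dx = -2.
Sum: 6/5 + 1/2 + 2/3 − 2 = 11/30.
So LHS = 11/30.
∫_0^1 v(x) φ(x) dx = ∫_0^1 (-4*x^4 + 2*x^3 + 2*x^2) dx. Term by term:
  ∫_0^1 -4*x^4 dx = -4/5;  ∫_0^1 2*x^3 dx = 1/2;  ∫_0^1 2*x^2 dx = 2/3.
Sum: -4/5 + 1/2 + 2/3 = 11/30.
So RHS = -∫_0^1 v(x) φ(x) dx = -11/30.
LHS − RHS = 11/15 ≠ 0, so the identity fails.
(For a valid weak derivative the identity must hold for EVERY test function, in particular this one. The failure shows v is NOT the weak derivative of u.)
Correct weak derivative would be u'(x) = -4*x - 2.


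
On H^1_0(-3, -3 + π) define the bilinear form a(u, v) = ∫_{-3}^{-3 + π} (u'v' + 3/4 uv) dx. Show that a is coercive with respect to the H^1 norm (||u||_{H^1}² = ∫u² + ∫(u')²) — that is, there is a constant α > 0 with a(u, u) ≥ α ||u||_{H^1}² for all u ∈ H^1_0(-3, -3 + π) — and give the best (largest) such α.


α = 7/8

Coercivity of a(·,·) on H^1_0(-3, -3 + π) means a(u, u) ≥ α ||u||_{H^1}² for every u ∈ H^1_0.
The interval has length L = π, and Poincaré/coercivity depend only on L. Here a(u, u) = ∫(u')² + (3/4)·∫u².
Here 0 < c = 3/4 < 1. The condition a(u,u) ≥ α||u||_{H^1}² reads (1−α)∫(u')² ≥ (α−c)∫u². Any admissible α is ≤ 1 (rapidly oscillating u have ∫u²/∫(u')² → 0), and α = 1 would force 0 ≥ (1−c)∫u², impossible since c < 1; so 1−α > 0. By the sharp Poincaré inequality on H^1_0 of an interval of length L, ∫(u')² ≥ (π/L)²∫u² with equality for the first sine mode sin(π(x−x₀)/L) (x₀ the left endpoint), so the inequality holds for all u iff (1−α)(π/L)² ≥ α − c, i.e. α ≤ ((π/L)² + c)/((π/L)² + 1) = (1 + c(L/π)²)/(1 + (L/π)²). With (π/L)² = 1 and c = 3/4, the largest admissible constant is α = ((π/L)² + c)/((π/L)² + 1).
Simplifying, α = 7/8.


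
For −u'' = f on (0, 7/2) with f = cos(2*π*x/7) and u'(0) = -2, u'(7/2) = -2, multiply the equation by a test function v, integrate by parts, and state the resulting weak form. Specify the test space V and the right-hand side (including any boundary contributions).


V = H^1(0, 7/2) (v unrestricted at boundary; u is determined up to an additive constant); weak form: ∫_0^7/2 u'v' dx = ∫_0^7/2 (cos(2*π*x/7)) v dx − 2·v(7/2) + 2·v(0) for all v ∈ V.

Multiply both sides by a test function v and integrate from 0 to 7/2:
  ∫_0^7/2 −u''(x) v(x) dx = ∫_0^7/2 f(x) v(x) dx.
Integrate the LHS by parts once:
  ∫_0^7/2 −u'' v dx = −[u'(x) v(x)]_0^7/2 + ∫_0^7/2 u'(x) v'(x) dx.
Thus ∫_0^7/2 u'(x) v'(x) dx = ∫_0^7/2 f(x) v(x) dx + [u'(x) v(x)]_0^7/2.
Choose V so that boundary terms are either known or forced to vanish.
u has inhomogeneous Neumann u'(0) = -2, u'(7/2) = -2. [u' v]_0^7/2 = (-2)·v(7/2) − (-2)·v(0) = − 2·v(7/2) + 2·v(0). Take V = H^1(0, 7/2); boundary term becomes part of RHS.
Weak formulation: find u (satisfying any essential BC) such that ∫_0^7/2 u'(x) v'(x) dx = ∫_0^7/2 f v dx − 2·v(7/2) + 2·v(0) for all v ∈ V (Neumann data are natural BCs: they enter the RHS as boundary terms).
Substituting f(x) = cos(2*π*x/7), the right-hand side is ∫_0^7/2 (cos(2*π*x/7)) v dx − 2·v(7/2) + 2·v(0).
Compatibility check (pure Neumann): taking v ≡ 1 ∈ V gives 0 = ∫_0^7/2 f dx + (-2) − (-2), i.e. ∫_0^7/2 f dx must equal u'(0) − u'(7/2) = 0. Indeed ∫_0^7/2 (cos(2*π*x/7)) dx = 0, so the data are compatible. The solution is then unique only up to an additive constant (fix it e.g. by requiring ∫_0^7/2 u dx = 0).


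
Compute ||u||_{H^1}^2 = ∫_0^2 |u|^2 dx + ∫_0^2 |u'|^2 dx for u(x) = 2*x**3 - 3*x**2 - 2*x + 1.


||u||_{H^1}^2 = 3634/105

The H^1 norm (squared) on an interval (0, L) is
  ||u||_{H^1}^2 = ∫_0^L u(x)^2 dx + ∫_0^L u'(x)^2 dx.
Compute u'(x) = 6*x**2 - 6*x - 2.
Then u(x)^2 = 4*x**6 - 12*x**5 + x**4 + 16*x**3 - 2*x**2 - 4*x + 1 and u'(x)^2 = 36*x**4 - 72*x**3 + 12*x**2 + 24*x + 4.
Integrate each monomial from 0 to 2 using ∫_0^2 c·x^n dx = c·2^(n+1)/(n+1):
  ∫_0^2 u(x)^2 dx = ∫_0^2 (4*x^6 - 12*x^5 + x^4 + 16*x^3 - 2*x^2 - 4*x + 1) dx. Term by term:
    ∫_0^2 4*x^6 dx = 512/7;  ∫_0^2 -12*x^5 dx = -128;  ∫_0^2 x^4 dx = 32/5;
    ∫_0^2 16*x^3 dx = 64;  ∫_0^2 -2*x^2 dx = -16/3;  ∫_0^2 -4*x dx = -8;
    ∫_0^2 1 dx = 2.
  Sum: 512/7 − 128 + 32/5 + 64 − 16/3 − 8 + 2 = 442/105.
  ∫_0^2 u'(x)^2 dx = ∫_0^2 (36*x^4 - 72*x^3 + 12*x^2 + 24*x + 4) dx. Term by term:
    ∫_0^2 36*x^4 dx = 1152/5;  ∫_0^2 -72*x^3 dx = -288;  ∫_0^2 12*x^2 dx = 32;
    ∫_0^2 24*x dx = 48;  ∫_0^2 4 dx = 8.
  Sum: 1152/5 − 288 + 32 + 48 + 8 = 152/5.
Adding: ||u||_{H^1}^2 = 442/105 + 152/5 = 3634/105.


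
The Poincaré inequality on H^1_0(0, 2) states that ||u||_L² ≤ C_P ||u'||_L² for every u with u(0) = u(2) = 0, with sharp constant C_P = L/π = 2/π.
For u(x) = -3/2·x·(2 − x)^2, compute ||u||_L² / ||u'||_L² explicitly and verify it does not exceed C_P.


||u||_L² / ||u'||_L² = sqrt(14)/7 < C_P = 2/π.

u(x) = -3/2·x·(2 − x)^2, so u'(x) = 3*(2 - 3*x)*(x/2 - 1).
u(x) = -3/2·x·(2 − x)^2 vanishes at x = 0 and x = 2, so u ∈ H^1_0(0, 2). Differentiate via the product rule and integrate the resulting polynomials term by term.
  ∫_0^2 u² dx = ∫_0^2 (9*x^6/4 - 18*x^5 + 54*x^4 - 72*x^3 + 36*x^2) dx. Term by term:
    ∫_0^2 9*x^6/4 dx = 288/7;  ∫_0^2 -18*x^5 dx = -192;  ∫_0^2 54*x^4 dx = 1728/5;
    ∫_0^2 -72*x^3 dx = -288;  ∫_0^2 36*x^2 dx = 96.
  Sum: 288/7 − 192 + 1728/5 − 288 + 96 = 96/35.
  ∫_0^2 (u')² dx = ∫_0^2 (81*x^4/4 - 108*x^3 + 198*x^2 - 144*x + 36) dx. Term by term:
    ∫_0^2 81*x^4/4 dx = 648/5;  ∫_0^2 -108*x^3 dx = -432;  ∫_0^2 198*x^2 dx = 528;
    ∫_0^2 -144*x dx = -288;  ∫_0^2 36 dx = 72.
  Sum: 648/5 − 432 + 528 − 288 + 72 = 48/5.
∫_0^2 u² dx = 96/35, so ||u||_L² = 4*sqrt(210)/35.
∫_0^2 (u')² dx = 48/5, so ||u'||_L² = 4*sqrt(15)/5.
Ratio ||u||_L² / ||u'||_L² = sqrt(14)/7.
Sharp Poincaré constant on H^1_0(0, 2) is C_P = L/π = 2/π, achieved by sin(π/2·x).
A polynomial bump cannot attain the sharp Poincaré constant (only the first sine eigenfunction does), so the ratio is strictly less than C_P, consistent with ||u||_L² ≤ C_P ||u'||_L².


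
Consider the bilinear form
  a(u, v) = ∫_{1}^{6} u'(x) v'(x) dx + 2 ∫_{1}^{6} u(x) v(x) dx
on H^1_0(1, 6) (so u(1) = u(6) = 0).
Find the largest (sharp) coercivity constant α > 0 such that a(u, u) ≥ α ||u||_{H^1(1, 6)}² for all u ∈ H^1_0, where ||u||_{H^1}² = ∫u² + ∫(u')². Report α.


α = 1

Coercivity of a(·,·) on H^1_0(1, 6) means a(u, u) ≥ α ||u||_{H^1}² for every u ∈ H^1_0.
The interval has length L = 5, and Poincaré/coercivity depend only on L. Here a(u, u) = ∫(u')² + (2)·∫u².
Here c = 2 ≥ 1, so a(u,u) = ∫(u')² + c∫u² ≥ ∫(u')² + ∫u² = ||u||_{H^1}², i.e. α = 1 works. No larger α is possible: a(u,u) ≥ α||u||_{H^1}² means (1−α)∫(u')² ≥ (α−c)∫u², and for the modes u_n = sin(nπ(x−x₀)/L) (x₀ the left endpoint) one has ∫u_n²/∫(u_n')² = (L/(nπ))² → 0, so a(u_n,u_n)/||u_n||_{H^1}² → 1. Hence the optimal constant is α = 1.
Therefore α = 1.


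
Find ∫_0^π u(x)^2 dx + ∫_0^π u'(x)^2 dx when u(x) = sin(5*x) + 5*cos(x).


||u||_{H^1(0,π)}^2 = 38*π

u'(x) = -5*sin(x) + 5*cos(5*x).
Expand u² and (u')² and integrate term by term on (0, π), using: for integers n ≥ 1, ∫_0^π sin²(nx) dx = ∫_0^π cos²(nx) dx = π/2; for n ≠ n', ∫_0^π sin(nx)sin(n'x) dx = ∫_0^π cos(nx)cos(n'x) dx = 0; and by product-to-sum, ∫_0^π sin(nx)cos(n'x) dx = ½∫_0^π [sin((n+n')x) + sin((n−n')x)] dx, which is 0 when n+n' is even and 2n/(n²−n'²) when n+n' is odd (it need not vanish on (0, π)).
  u² squared terms: (5)²·∫cos(x)² dx = 25·π/2 = 25*π/2;  (1)²·∫sin(5x)² dx = 1·π/2 = π/2.
  u² cross terms: 2·(5)·(1)·∫cos(x)·sin(5x) dx = 10·(0) = 0.
  So ∫_0^π u² dx = 25*π/2 + π/2 + 0 = 13*π.
  (u')² squared terms: (-5)²·∫sin(x)² dx = 25·π/2 = 25*π/2;  (5)²·∫cos(5x)² dx = 25·π/2 = 25*π/2.
  (u')² cross terms: 2·(-5)·(5)·∫sin(x)·cos(5x) dx = -50·(0) = 0.
  So ∫_0^π (u')² dx = 25*π/2 + 25*π/2 + 0 = 25*π.
||u||_{H^1}^2 = (13*π) + (25*π) = 38*π.


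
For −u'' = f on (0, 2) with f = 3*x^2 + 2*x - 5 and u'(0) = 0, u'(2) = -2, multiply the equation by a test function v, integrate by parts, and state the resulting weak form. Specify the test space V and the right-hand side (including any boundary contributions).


V = H^1(0, 2) (v unrestricted at boundary; u is determined up to an additive constant); weak form: ∫_0^2 u'v' dx = ∫_0^2 (3*x^2 + 2*x - 5) v dx − 2·v(2) for all v ∈ V.

Multiply both sides by a test function v and integrate from 0 to 2:
  ∫_0^2 −u''(x) v(x) dx = ∫_0^2 f(x) v(x) dx.
Integrate the LHS by parts once:
  ∫_0^2 −u'' v dx = −[u'(x) v(x)]_0^2 + ∫_0^2 u'(x) v'(x) dx.
Thus ∫_0^2 u'(x) v'(x) dx = ∫_0^2 f(x) v(x) dx + [u'(x) v(x)]_0^2.
Choose V so that boundary terms are either known or forced to vanish.
u has inhomogeneous Neumann u'(0) = 0, u'(2) = -2. [u' v]_0^2 = (-2)·v(2) − (0)·v(0) = − 2·v(2). Take V = H^1(0, 2); boundary term becomes part of RHS.
Weak formulation: find u (satisfying any essential BC) such that ∫_0^2 u'(x) v'(x) dx = ∫_0^2 f v dx − 2·v(2) for all v ∈ V (Neumann data are natural BCs: they enter the RHS as boundary terms).
Substituting f(x) = 3*x^2 + 2*x - 5, the right-hand side is ∫_0^2 (3*x^2 + 2*x - 5) v dx − 2·v(2).
Compatibility check (pure Neumann): taking v ≡ 1 ∈ V gives 0 = ∫_0^2 f dx + (-2) − (0), i.e. ∫_0^2 f dx must equal u'(0) − u'(2) = 2. Indeed ∫_0^2 (3*x^2 + 2*x - 5) dx = 2, so the data are compatible. The solution is then unique only up to an additive constant (fix it e.g. by requiring ∫_0^2 u dx = 0).


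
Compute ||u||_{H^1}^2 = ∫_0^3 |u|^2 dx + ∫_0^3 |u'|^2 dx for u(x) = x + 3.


||u||_{H^1}^2 = 66

The H^1 norm (squared) on an interval (0, L) is
  ||u||_{H^1}^2 = ∫_0^L u(x)^2 dx + ∫_0^L u'(x)^2 dx.
Compute u'(x) = 1.
Then u(x)^2 = x**2 + 6*x + 9 and u'(x)^2 = 1.
Integrate each monomial from 0 to 3 using ∫_0^3 c·x^n dx = c·3^(n+1)/(n+1):
  ∫_0^3 u(x)^2 dx = ∫_0^3 (x^2 + 6*x + 9) dx. Term by term:
    ∫_0^3 x^2 dx = 9;  ∫_0^3 6*x dx = 27;  ∫_0^3 9 dx = 27.
  Sum: 9 + 27 + 27 = 63.
  ∫_0^3 u'(x)^2 dx = ∫_0^3 (1) dx. Term by term:
    ∫_0^3 1 dx = 3.
Adding: ||u||_{H^1}^2 = 63 + 3 = 66.


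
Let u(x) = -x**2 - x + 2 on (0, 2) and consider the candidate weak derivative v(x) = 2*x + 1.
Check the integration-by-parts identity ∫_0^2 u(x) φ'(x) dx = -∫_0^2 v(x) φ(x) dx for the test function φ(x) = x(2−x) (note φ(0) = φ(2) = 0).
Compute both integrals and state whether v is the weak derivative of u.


LHS = 4, RHS = -4. No, v is not the weak derivative of u.

u(x) = -x**2 - x + 2, classical derivative u'(x) = -2*x - 1.
φ(x) = x(2−x), so φ'(x) = 2 - 2*x.
Note φ(0) = φ(2) = 0, so the boundary term u·φ vanishes.
LHS = ∫_0^2 u(x) φ'(x) dx = ∫_0^2 (2*x^3 - 6*x + 4) dx. Term by term:
  ∫_0^2 2*x^3 dx = 8;  ∫_0^2 -6*x dx = -12;  ∫_0^2 4 dx = 8.
Sum: 8 − 12 + 8 = 4.
So LHS = 4.
∫_0^2 v(x) φ(x) dx = ∫_0^2 (-2*x^3 + 3*x^2 + 2*x) dx. Term by term:
  ∫_0^2 -2*x^3 dx = -8;  ∫_0^2 3*x^2 dx = 8;  ∫_0^2 2*x dx = 4.
Sum: -8 + 8 + 4 = 4.
So RHS = -∫_0^2 v(x) φ(x) dx = -4.
LHS − RHS = 8 ≠ 0, so the identity fails.
(For a valid weak derivative the identity must hold for EVERY test function, in particular this one. The failure shows v is NOT the weak derivative of u.)
Correct weak derivative would be u'(x) = -2*x - 1.


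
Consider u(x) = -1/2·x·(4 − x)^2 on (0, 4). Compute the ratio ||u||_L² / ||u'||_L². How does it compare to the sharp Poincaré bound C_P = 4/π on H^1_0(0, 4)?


||u||_L² / ||u'||_L² = 2*sqrt(14)/7 < C_P = 4/π.

u(x) = -1/2·x·(4 − x)^2, so u'(x) = (4 - 3*x)*(x/2 - 2).
u(x) = -1/2·x·(4 − x)^2 vanishes at x = 0 and x = 4, so u ∈ H^1_0(0, 4). Differentiate via the product rule and integrate the resulting polynomials term by term.
  ∫_0^4 u² dx = ∫_0^4 (x^6/4 - 4*x^5 + 24*x^4 - 64*x^3 + 64*x^2) dx. Term by term:
    ∫_0^4 x^6/4 dx = 4096/7;  ∫_0^4 -4*x^5 dx = -8192/3;  ∫_0^4 24*x^4 dx = 24576/5;
    ∫_0^4 -64*x^3 dx = -4096;  ∫_0^4 64*x^2 dx = 4096/3.
  Sum: 4096/7 − 8192/3 + 24576/5 − 4096 + 4096/3 = 4096/105.
  ∫_0^4 (u')² dx = ∫_0^4 (9*x^4/4 - 24*x^3 + 88*x^2 - 128*x + 64) dx. Term by term:
    ∫_0^4 9*x^4/4 dx = 2304/5;  ∫_0^4 -24*x^3 dx = -1536;  ∫_0^4 88*x^2 dx = 5632/3;
    ∫_0^4 -128*x dx = -1024;  ∫_0^4 64 dx = 256.
  Sum: 2304/5 − 1536 + 5632/3 − 1024 + 256 = 512/15.
∫_0^4 u² dx = 4096/105, so ||u||_L² = 64*sqrt(105)/105.
∫_0^4 (u')² dx = 512/15, so ||u'||_L² = 16*sqrt(30)/15.
Ratio ||u||_L² / ||u'||_L² = 2*sqrt(14)/7.
Sharp Poincaré constant on H^1_0(0, 4) is C_P = L/π = 4/π, achieved by sin(π/4·x).
A polynomial bump cannot attain the sharp Poincaré constant (only the first sine eigenfunction does), so the ratio is strictly less than C_P, consistent with ||u||_L² ≤ C_P ||u'||_L².


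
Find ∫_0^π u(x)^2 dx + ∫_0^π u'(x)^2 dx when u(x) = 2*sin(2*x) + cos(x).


||u||_{H^1(0,π)}^2 = 32/3 + 11*π

u'(x) = -sin(x) + 4*cos(2*x).
Expand u² and (u')² and integrate term by term on (0, π), using: for integers n ≥ 1, ∫_0^π sin²(nx) dx = ∫_0^π cos²(nx) dx = π/2; for n ≠ n', ∫_0^π sin(nx)sin(n'x) dx = ∫_0^π cos(nx)cos(n'x) dx = 0; and by product-to-sum, ∫_0^π sin(nx)cos(n'x) dx = ½∫_0^π [sin((n+n')x) + sin((n−n')x)] dx, which is 0 when n+n' is even and 2n/(n²−n'²) when n+n' is odd (it need not vanish on (0, π)).
  u² squared terms: (2)²·∫sin(2x)² dx = 4·π/2 = 2*π;  (1)²·∫cos(x)² dx = 1·π/2 = π/2.
  u² cross terms: 2·(2)·(1)·∫sin(2x)·cos(x) dx = 4·(4/3) = 16/3.
  So ∫_0^π u² dx = 2*π + π/2 + 16/3 = 16/3 + 5*π/2.
  (u')² squared terms: (-1)²·∫sin(x)² dx = 1·π/2 = π/2;  (4)²·∫cos(2x)² dx = 16·π/2 = 8*π.
  (u')² cross terms: 2·(-1)·(4)·∫sin(x)·cos(2x) dx = -8·(-2/3) = 16/3.
  So ∫_0^π (u')² dx = π/2 + 8*π + 16/3 = 16/3 + 17*π/2.
||u||_{H^1}^2 = (16/3 + 5*π/2) + (16/3 + 17*π/2) = 32/3 + 11*π.


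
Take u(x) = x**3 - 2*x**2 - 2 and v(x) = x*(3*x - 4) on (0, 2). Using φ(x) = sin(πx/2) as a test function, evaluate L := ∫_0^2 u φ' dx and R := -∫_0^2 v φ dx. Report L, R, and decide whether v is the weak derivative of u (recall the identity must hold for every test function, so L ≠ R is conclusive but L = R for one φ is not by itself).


LHS = -8/π + 96/π^3, RHS = -8/π + 96/π^3. Yes, v = u' weakly.

u(x) = x**3 - 2*x**2 - 2, classical derivative u'(x) = 3*x**2 - 4*x.
φ(x) = sin(πx/2), so φ'(x) = π*cos(π*x/2)/2.
Note φ(0) = φ(2) = 0, so the boundary term u·φ vanishes.
LHS = ∫_0^2 u(x) φ'(x) dx = ∫_0^2 (π*x^3*cos(π*x/2)/2 - π*x^2*cos(π*x/2) - π*cos(π*x/2)) dx. Term by term:
  ∫_0^2 -π*cos(π*x/2) dx = 0;  ∫_0^2 π*x^3*cos(π*x/2)/2 dx = -24/π + 96/π^3;  ∫_0^2 -π*x^2*cos(π*x/2) dx = 16/π.
Sum: 0 + -24/π + 96/π^3 + 16/π = -8/π + 96/π^3.
So LHS = -8/π + 96/π^3.
∫_0^2 v(x) φ(x) dx = ∫_0^2 (3*x^2*sin(π*x/2) - 4*x*sin(π*x/2)) dx. Term by term:
  ∫_0^2 -4*x*sin(π*x/2) dx = -16/π;  ∫_0^2 3*x^2*sin(π*x/2) dx = -96/π^3 + 24/π.
Sum: -16/π + -96/π^3 + 24/π = -96/π^3 + 8/π.
So RHS = -∫_0^2 v(x) φ(x) dx = -8/π + 96/π^3.
LHS = RHS, so the identity holds for this test φ.
Moreover u is smooth here and v(x) = u'(x) = 3*x**2 - 4*x pointwise, so the identity holds for every test function. Hence v is the weak derivative of u.


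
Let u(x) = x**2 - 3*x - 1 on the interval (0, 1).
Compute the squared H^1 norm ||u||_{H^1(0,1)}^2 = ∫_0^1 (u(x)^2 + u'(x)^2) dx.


||u||_{H^1}^2 = 281/30

The H^1 norm (squared) on an interval (0, L) is
  ||u||_{H^1}^2 = ∫_0^L u(x)^2 dx + ∫_0^L u'(x)^2 dx.
Compute u'(x) = 2*x - 3.
Then u(x)^2 = x**4 - 6*x**3 + 7*x**2 + 6*x + 1 and u'(x)^2 = 4*x**2 - 12*x + 9.
Integrate each monomial from 0 to 1 using ∫_0^1 c·x^n dx = c·1^(n+1)/(n+1):
  ∫_0^1 u(x)^2 dx = ∫_0^1 (x^4 - 6*x^3 + 7*x^2 + 6*x + 1) dx. Term by term:
    ∫_0^1 x^4 dx = 1/5;  ∫_0^1 -6*x^3 dx = -3/2;  ∫_0^1 7*x^2 dx = 7/3;
    ∫_0^1 6*x dx = 3;  ∫_0^1 1 dx = 1.
  Sum: 1/5 − 3/2 + 7/3 + 3 + 1 = 151/30.
  ∫_0^1 u'(x)^2 dx = ∫_0^1 (4*x^2 - 12*x + 9) dx. Term by term:
    ∫_0^1 4*x^2 dx = 4/3;  ∫_0^1 -12*x dx = -6;  ∫_0^1 9 dx = 9.
  Sum: 4/3 − 6 + 9 = 13/3.
Adding: ||u||_{H^1}^2 = 151/30 + 13/3 = 281/30.


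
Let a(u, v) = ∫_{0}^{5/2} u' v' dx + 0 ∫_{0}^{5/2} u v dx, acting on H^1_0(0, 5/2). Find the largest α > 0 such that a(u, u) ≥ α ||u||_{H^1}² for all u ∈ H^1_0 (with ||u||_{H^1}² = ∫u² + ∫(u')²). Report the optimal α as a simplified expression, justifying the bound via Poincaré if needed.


α = 4*π^2/(25 + 4*π^2)

Coercivity of a(·,·) on H^1_0(0, 5/2) means a(u, u) ≥ α ||u||_{H^1}² for every u ∈ H^1_0.
The interval has length L = 5/2, and Poincaré/coercivity depend only on L. Here a(u, u) = ∫(u')² + (0)·∫u².
Here c = 0, so a(u,u) = ∫(u')² alone. The condition a(u,u) ≥ α||u||_{H^1}² reads (1−α)∫(u')² ≥ (α−c)∫u². Any admissible α is ≤ 1 (rapidly oscillating u have ∫u²/∫(u')² → 0), and α = 1 would force 0 ≥ (1−c)∫u², impossible since c < 1; so 1−α > 0. By the sharp Poincaré inequality on H^1_0 of an interval of length L, ∫(u')² ≥ (π/L)²∫u² with equality for the first sine mode sin(π(x−x₀)/L) (x₀ the left endpoint), so the inequality holds for all u iff (1−α)(π/L)² ≥ α − c, i.e. α ≤ ((π/L)² + c)/((π/L)² + 1) = (1 + c(L/π)²)/(1 + (L/π)²). (Direct route, valid since c ≤ 0: Poincaré gives c∫u² ≥ c(L/π)²∫(u')², so a(u,u) ≥ (1 + c(L/π)²)∫(u')², while ||u||_{H^1}² ≤ (1 + (L/π)²)∫(u')²; dividing yields the same α.) With (π/L)² = 4*π^2/25 and c = 0, the largest admissible constant is α = ((π/L)² + c)/((π/L)² + 1).
Simplifying, α = 4*π^2/(25 + 4*π^2).


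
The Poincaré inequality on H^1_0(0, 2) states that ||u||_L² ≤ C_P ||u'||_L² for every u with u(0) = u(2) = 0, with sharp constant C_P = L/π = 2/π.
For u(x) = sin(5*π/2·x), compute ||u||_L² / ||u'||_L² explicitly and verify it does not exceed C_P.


||u||_L² / ||u'||_L² = 2/(5*π) < C_P = 2/π.

u(x) = sin(5*π/2·x), so u'(x) = 5*π*cos(5*π*x/2)/2.
Writing u(x) = A·sin(kπx/L) with A = 1 and k = 5, use ∫_0^L sin²(kπx/L) dx = L/2 and ∫_0^L cos²(kπx/L) dx = L/2.
u² = 1·sin²(5*π/2·x) and (u')² = 25*π^2/4·cos²(5*π/2·x), and each of sin², cos² integrates to L/2 = 1 over (0, 2).
∫_0^2 u² dx = 1, so ||u||_L² = 1.
∫_0^2 (u')² dx = 25*π^2/4, so ||u'||_L² = 5*π/2.
Ratio ||u||_L² / ||u'||_L² = 2/(5*π).
Sharp Poincaré constant on H^1_0(0, 2) is C_P = L/π = 2/π, achieved by sin(π/2·x).
This is the k = 5 harmonic; the ratio L/(kπ) is strictly less than C_P = L/π, consistent with the sharp inequality ||u||_L² ≤ C_P ||u'||_L².


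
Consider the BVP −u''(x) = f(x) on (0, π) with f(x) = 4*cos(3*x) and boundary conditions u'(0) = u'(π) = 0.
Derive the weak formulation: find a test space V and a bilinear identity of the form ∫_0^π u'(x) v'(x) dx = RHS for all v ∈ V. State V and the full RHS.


V = H^1(0, π) (no boundary constraint on v; u is determined up to an additive constant); weak form: ∫_0^π u'v' dx = ∫_0^π (4*cos(3*x)) v dx for all v ∈ V.

Multiply both sides by a test function v and integrate from 0 to π:
  ∫_0^π −u''(x) v(x) dx = ∫_0^π f(x) v(x) dx.
Integrate the LHS by parts once:
  ∫_0^π −u'' v dx = −[u'(x) v(x)]_0^π + ∫_0^π u'(x) v'(x) dx.
Thus ∫_0^π u'(x) v'(x) dx = ∫_0^π f(x) v(x) dx + [u'(x) v(x)]_0^π.
Choose V so that boundary terms are either known or forced to vanish.
u has homogeneous Neumann: u'(0) = u'(π) = 0. So [u' v]_0^π = 0·v(π) − 0·v(0) = 0 for any v; take V = H^1(0, π).
Weak formulation: find u (satisfying any essential BC) such that ∫_0^π u'(x) v'(x) dx = ∫_0^π f v dx for all v ∈ V (homogeneous Neumann, so boundary terms vanish).
Substituting f(x) = 4*cos(3*x), the right-hand side is ∫_0^π (4*cos(3*x)) v dx.
Compatibility check (pure Neumann): taking v ≡ 1 ∈ V gives 0 = ∫_0^π f dx + (0) − (0), i.e. ∫_0^π f dx must equal u'(0) − u'(π) = 0. Indeed ∫_0^π (4*cos(3*x)) dx = 0, so the data are compatible. The solution is then unique only up to an additive constant (fix it e.g. by requiring ∫_0^π u dx = 0).


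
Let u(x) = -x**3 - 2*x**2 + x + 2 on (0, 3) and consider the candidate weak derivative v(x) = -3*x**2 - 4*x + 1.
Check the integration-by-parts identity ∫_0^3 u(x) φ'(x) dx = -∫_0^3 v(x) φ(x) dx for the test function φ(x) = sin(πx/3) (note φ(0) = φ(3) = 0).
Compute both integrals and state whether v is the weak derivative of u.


LHS = -324/π^3 + 111/π, RHS = -324/π^3 + 111/π. Yes, v = u' weakly.

u(x) = -x**3 - 2*x**2 + x + 2, classical derivative u'(x) = -3*x**2 - 4*x + 1.
φ(x) = sin(πx/3), so φ'(x) = π*cos(π*x/3)/3.
Note φ(0) = φ(3) = 0, so the boundary term u·φ vanishes.
LHS = ∫_0^3 u(x) φ'(x) dx = ∫_0^3 (-π*x^3*cos(π*x/3)/3 - 2*π*x^2*cos(π*x/3)/3 + π*x*cos(π*x/3)/3 + 2*π*cos(π*x/3)/3) dx. Term by term:
  ∫_0^3 2*π*cos(π*x/3)/3 dx = 0;  ∫_0^3 -2*π*x^2*cos(π*x/3)/3 dx = 36/π;  ∫_0^3 -π*x^3*cos(π*x/3)/3 dx = -324/π^3 + 81/π;
  ∫_0^3 π*x*cos(π*x/3)/3 dx = -6/π.
Sum: 0 + 36/π + -324/π^3 + 81/π − 6/π = -324/π^3 + 111/π.
So LHS = -324/π^3 + 111/π.
∫_0^3 v(x) φ(x) dx = ∫_0^3 (-3*x^2*sin(π*x/3) - 4*x*sin(π*x/3) + sin(π*x/3)) dx. Term by term:
  ∫_0^3 -4*x*sin(π*x/3) dx = -36/π;  ∫_0^3 -3*x^2*sin(π*x/3) dx = -81/π + 324/π^3;  ∫_0^3 sin(π*x/3) dx = 6/π.
Sum: -36/π + -81/π + 324/π^3 + 6/π = -111/π + 324/π^3.
So RHS = -∫_0^3 v(x) φ(x) dx = -324/π^3 + 111/π.
LHS = RHS, so the identity holds for this test φ.
Moreover u is smooth here and v(x) = u'(x) = -3*x**2 - 4*x + 1 pointwise, so the identity holds for every test function. Hence v is the weak derivative of u.


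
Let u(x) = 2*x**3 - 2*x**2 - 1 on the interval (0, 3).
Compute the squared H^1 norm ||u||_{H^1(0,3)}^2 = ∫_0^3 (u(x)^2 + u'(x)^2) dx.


||u||_{H^1}^2 = 9462/7

The H^1 norm (squared) on an interval (0, L) is
  ||u||_{H^1}^2 = ∫_0^L u(x)^2 dx + ∫_0^L u'(x)^2 dx.
Compute u'(x) = 6*x**2 - 4*x.
Then u(x)^2 = 4*x**6 - 8*x**5 + 4*x**4 - 4*x**3 + 4*x**2 + 1 and u'(x)^2 = 36*x**4 - 48*x**3 + 16*x**2.
Integrate each monomial from 0 to 3 using ∫_0^3 c·x^n dx = c·3^(n+1)/(n+1):
  ∫_0^3 u(x)^2 dx = ∫_0^3 (4*x^6 - 8*x^5 + 4*x^4 - 4*x^3 + 4*x^2 + 1) dx. Term by term:
    ∫_0^3 4*x^6 dx = 8748/7;  ∫_0^3 -8*x^5 dx = -972;  ∫_0^3 4*x^4 dx = 972/5;
    ∫_0^3 -4*x^3 dx = -81;  ∫_0^3 4*x^2 dx = 36;  ∫_0^3 1 dx = 3.
  Sum: 8748/7 − 972 + 972/5 − 81 + 36 + 3 = 15054/35.
  ∫_0^3 u'(x)^2 dx = ∫_0^3 (36*x^4 - 48*x^3 + 16*x^2) dx. Term by term:
    ∫_0^3 36*x^4 dx = 8748/5;  ∫_0^3 -48*x^3 dx = -972;  ∫_0^3 16*x^2 dx = 144.
  Sum: 8748/5 − 972 + 144 = 4608/5.
Adding: ||u||_{H^1}^2 = 15054/35 + 4608/5 = 9462/7.


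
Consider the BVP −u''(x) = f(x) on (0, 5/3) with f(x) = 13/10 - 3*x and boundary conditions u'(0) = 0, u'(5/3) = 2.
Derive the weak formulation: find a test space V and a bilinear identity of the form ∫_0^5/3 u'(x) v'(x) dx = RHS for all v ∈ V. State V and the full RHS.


V = H^1(0, 5/3) (v unrestricted at boundary; u is determined up to an additive constant); weak form: ∫_0^5/3 u'v' dx = ∫_0^5/3 (13/10 - 3*x) v dx + 2·v(5/3) for all v ∈ V.

Multiply both sides by a test function v and integrate from 0 to 5/3:
  ∫_0^5/3 −u''(x) v(x) dx = ∫_0^5/3 f(x) v(x) dx.
Integrate the LHS by parts once:
  ∫_0^5/3 −u'' v dx = −[u'(x) v(x)]_0^5/3 + ∫_0^5/3 u'(x) v'(x) dx.
Thus ∫_0^5/3 u'(x) v'(x) dx = ∫_0^5/3 f(x) v(x) dx + [u'(x) v(x)]_0^5/3.
Choose V so that boundary terms are either known or forced to vanish.
u has inhomogeneous Neumann u'(0) = 0, u'(5/3) = 2. [u' v]_0^5/3 = (2)·v(5/3) − (0)·v(0) = 2·v(5/3). Take V = H^1(0, 5/3); boundary term becomes part of RHS.
Weak formulation: find u (satisfying any essential BC) such that ∫_0^5/3 u'(x) v'(x) dx = ∫_0^5/3 f v dx + 2·v(5/3) for all v ∈ V (Neumann data are natural BCs: they enter the RHS as boundary terms).
Substituting f(x) = 13/10 - 3*x, the right-hand side is ∫_0^5/3 (13/10 - 3*x) v dx + 2·v(5/3).
Compatibility check (pure Neumann): taking v ≡ 1 ∈ V gives 0 = ∫_0^5/3 f dx + (2) − (0), i.e. ∫_0^5/3 f dx must equal u'(0) − u'(5/3) = -2. Indeed ∫_0^5/3 (13/10 - 3*x) dx = -2, so the data are compatible. The solution is then unique only up to an additive constant (fix it e.g. by requiring ∫_0^5/3 u dx = 0).


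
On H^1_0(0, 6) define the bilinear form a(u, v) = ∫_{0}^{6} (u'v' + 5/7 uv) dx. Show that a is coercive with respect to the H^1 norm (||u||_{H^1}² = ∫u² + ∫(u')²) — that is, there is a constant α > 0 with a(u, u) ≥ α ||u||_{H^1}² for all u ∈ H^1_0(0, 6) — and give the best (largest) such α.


α = (π^2 + 180/7)/(π^2 + 36)

Coercivity of a(·,·) on H^1_0(0, 6) means a(u, u) ≥ α ||u||_{H^1}² for every u ∈ H^1_0.
The interval has length L = 6, and Poincaré/coercivity depend only on L. Here a(u, u) = ∫(u')² + (5/7)·∫u².
Here 0 < c = 5/7 < 1. The condition a(u,u) ≥ α||u||_{H^1}² reads (1−α)∫(u')² ≥ (α−c)∫u². Any admissible α is ≤ 1 (rapidly oscillating u have ∫u²/∫(u')² → 0), and α = 1 would force 0 ≥ (1−c)∫u², impossible since c < 1; so 1−α > 0. By the sharp Poincaré inequality on H^1_0 of an interval of length L, ∫(u')² ≥ (π/L)²∫u² with equality for the first sine mode sin(π(x−x₀)/L) (x₀ the left endpoint), so the inequality holds for all u iff (1−α)(π/L)² ≥ α − c, i.e. α ≤ ((π/L)² + c)/((π/L)² + 1) = (1 + c(L/π)²)/(1 + (L/π)²). With (π/L)² = π^2/36 and c = 5/7, the largest admissible constant is α = ((π/L)² + c)/((π/L)² + 1).
Simplifying, α = (π^2 + 180/7)/(π^2 + 36).


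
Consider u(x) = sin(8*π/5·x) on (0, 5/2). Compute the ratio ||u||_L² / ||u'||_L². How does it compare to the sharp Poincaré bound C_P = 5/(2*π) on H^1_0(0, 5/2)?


||u||_L² / ||u'||_L² = 5/(8*π) < C_P = 5/(2*π).

u(x) = sin(8*π/5·x), so u'(x) = 8*π*cos(8*π*x/5)/5.
Writing u(x) = A·sin(kπx/L) with A = 1 and k = 4, use ∫_0^L sin²(kπx/L) dx = L/2 and ∫_0^L cos²(kπx/L) dx = L/2.
u² = 1·sin²(8*π/5·x) and (u')² = 64*π^2/25·cos²(8*π/5·x), and each of sin², cos² integrates to L/2 = 5/4 over (0, 5/2).
∫_0^5/2 u² dx = 5/4, so ||u||_L² = sqrt(5)/2.
∫_0^5/2 (u')² dx = 16*π^2/5, so ||u'||_L² = 4*sqrt(5)*π/5.
Ratio ||u||_L² / ||u'||_L² = 5/(8*π).
Sharp Poincaré constant on H^1_0(0, 5/2) is C_P = L/π = 5/(2*π), achieved by sin(2*π/5·x).
This is the k = 4 harmonic; the ratio L/(kπ) is strictly less than C_P = L/π, consistent with the sharp inequality ||u||_L² ≤ C_P ||u'||_L².


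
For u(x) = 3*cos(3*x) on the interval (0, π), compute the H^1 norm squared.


||u||_{H^1(0,π)}^2 = 45*π

u'(x) = -9*sin(3*x).
Expand u² and (u')² and integrate term by term on (0, π), using: for integers n ≥ 1, ∫_0^π sin²(nx) dx = ∫_0^π cos²(nx) dx = π/2; for n ≠ n', ∫_0^π sin(nx)sin(n'x) dx = ∫_0^π cos(nx)cos(n'x) dx = 0; and by product-to-sum, ∫_0^π sin(nx)cos(n'x) dx = ½∫_0^π [sin((n+n')x) + sin((n−n')x)] dx, which is 0 when n+n' is even and 2n/(n²−n'²) when n+n' is odd (it need not vanish on (0, π)).
  u² squared terms: (3)²·∫cos(3x)² dx = 9·π/2 = 9*π/2.
  So ∫_0^π u² dx = 9*π/2.
  (u')² squared terms: (-9)²·∫sin(3x)² dx = 81·π/2 = 81*π/2.
  So ∫_0^π (u')² dx = 81*π/2.
||u||_{H^1}^2 = (9*π/2) + (81*π/2) = 45*π.


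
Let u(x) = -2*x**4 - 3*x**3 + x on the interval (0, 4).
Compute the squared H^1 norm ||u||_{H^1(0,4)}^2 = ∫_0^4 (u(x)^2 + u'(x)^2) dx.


||u||_{H^1}^2 = 31199164/63

The H^1 norm (squared) on an interval (0, L) is
  ||u||_{H^1}^2 = ∫_0^L u(x)^2 dx + ∫_0^L u'(x)^2 dx.
Compute u'(x) = -8*x**3 - 9*x**2 + 1.
Then u(x)^2 = 4*x**8 + 12*x**7 + 9*x**6 - 4*x**5 - 6*x**4 + x**2 and u'(x)^2 = 64*x**6 + 144*x**5 + 81*x**4 - 16*x**3 - 18*x**2 + 1.
Integrate each monomial from 0 to 4 using ∫_0^4 c·x^n dx = c·4^(n+1)/(n+1):
  ∫_0^4 u(x)^2 dx = ∫_0^4 (4*x^8 + 12*x^7 + 9*x^6 - 4*x^5 - 6*x^4 + x^2) dx. Term by term:
    ∫_0^4 4*x^8 dx = 1048576/9;  ∫_0^4 12*x^7 dx = 98304;  ∫_0^4 9*x^6 dx = 147456/7;
    ∫_0^4 -4*x^5 dx = -8192/3;  ∫_0^4 -6*x^4 dx = -6144/5;  ∫_0^4 x^2 dx = 64/3.
  Sum: 1048576/9 + 98304 + 147456/7 − 8192/3 − 6144/5 + 64/3 = 73060928/315.
  ∫_0^4 u'(x)^2 dx = ∫_0^4 (64*x^6 + 144*x^5 + 81*x^4 - 16*x^3 - 18*x^2 + 1) dx. Term by term:
    ∫_0^4 64*x^6 dx = 1048576/7;  ∫_0^4 144*x^5 dx = 98304;  ∫_0^4 81*x^4 dx = 82944/5;
    ∫_0^4 -16*x^3 dx = -1024;  ∫_0^4 -18*x^2 dx = -384;  ∫_0^4 1 dx = 4.
  Sum: 1048576/7 + 98304 + 82944/5 − 1024 − 384 + 4 = 9214988/35.
Adding: ||u||_{H^1}^2 = 73060928/315 + 9214988/35 = 31199164/63.


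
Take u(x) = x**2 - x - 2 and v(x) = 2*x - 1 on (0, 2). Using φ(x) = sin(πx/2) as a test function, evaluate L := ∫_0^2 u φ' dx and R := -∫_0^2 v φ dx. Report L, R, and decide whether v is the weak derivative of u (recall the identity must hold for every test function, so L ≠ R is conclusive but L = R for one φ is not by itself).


LHS = -4/π, RHS = -4/π. Yes, v = u' weakly.

u(x) = x**2 - x - 2, classical derivative u'(x) = 2*x - 1.
φ(x) = sin(πx/2), so φ'(x) = π*cos(π*x/2)/2.
Note φ(0) = φ(2) = 0, so the boundary term u·φ vanishes.
LHS = ∫_0^2 u(x) φ'(x) dx = ∫_0^2 (π*x^2*cos(π*x/2)/2 - π*x*cos(π*x/2)/2 - π*cos(π*x/2)) dx. Term by term:
  ∫_0^2 -π*cos(π*x/2) dx = 0;  ∫_0^2 π*x^2*cos(π*x/2)/2 dx = -8/π;  ∫_0^2 -π*x*cos(π*x/2)/2 dx = 4/π.
Sum: 0 − 8/π + 4/π = -4/π.
So LHS = -4/π.
∫_0^2 v(x) φ(x) dx = ∫_0^2 (2*x*sin(π*x/2) - sin(π*x/2)) dx. Term by term:
  ∫_0^2 -sin(π*x/2) dx = -4/π;  ∫_0^2 2*x*sin(π*x/2) dx = 8/π.
Sum: -4/π + 8/π = 4/π.
So RHS = -∫_0^2 v(x) φ(x) dx = -4/π.
LHS = RHS, so the identity holds for this test φ.
Moreover u is smooth here and v(x) = u'(x) = 2*x - 1 pointwise, so the identity holds for every test function. Hence v is the weak derivative of u.


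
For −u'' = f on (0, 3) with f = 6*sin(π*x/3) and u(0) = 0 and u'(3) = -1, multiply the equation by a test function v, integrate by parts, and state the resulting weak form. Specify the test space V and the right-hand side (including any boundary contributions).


V = {v ∈ H^1(0, 3) : v(0) = 0} (test functions vanish at x = 0 where u is specified); weak form: ∫_0^3 u'v' dx = ∫_0^3 (6*sin(π*x/3)) v dx − v(3) for all v ∈ V.

Multiply both sides by a test function v and integrate from 0 to 3:
  ∫_0^3 −u''(x) v(x) dx = ∫_0^3 f(x) v(x) dx.
Integrate the LHS by parts once:
  ∫_0^3 −u'' v dx = −[u'(x) v(x)]_0^3 + ∫_0^3 u'(x) v'(x) dx.
Thus ∫_0^3 u'(x) v'(x) dx = ∫_0^3 f(x) v(x) dx + [u'(x) v(x)]_0^3.
Choose V so that boundary terms are either known or forced to vanish.
Mixed BC: u(0) = 0 (Dirichlet) and u'(3) = -1 (Neumann). Define V = {v ∈ H^1(0, 3) : v(0) = 0}. Then [u' v]_0^3 = u'(3)·v(3) − u'(0)·0 = − v(3).
Weak formulation: find u (satisfying any essential BC) such that ∫_0^3 u'(x) v'(x) dx = ∫_0^3 f v dx − v(3) for all v ∈ V (Dirichlet at 0 absorbed into V; Neumann datum at x = 3 contributes the boundary term).
Substituting f(x) = 6*sin(π*x/3), the right-hand side is ∫_0^3 (6*sin(π*x/3)) v dx − v(3).
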